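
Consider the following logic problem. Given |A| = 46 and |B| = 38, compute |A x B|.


The Cartesian product A x B contains all ordered pairs (a, b).
|A x B| = |A| * |B| = 46 * 38 = 1748

1748


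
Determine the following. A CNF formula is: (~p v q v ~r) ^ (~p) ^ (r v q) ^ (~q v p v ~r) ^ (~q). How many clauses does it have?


A CNF formula is a conjunction of clauses.
Clauses are separated by ^.
Counting the conjuncts: 5 clauses.

5


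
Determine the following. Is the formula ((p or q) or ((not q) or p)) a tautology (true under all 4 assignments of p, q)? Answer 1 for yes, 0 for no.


Check all 4 assignments:
p=0, q=0: 1
p=0, q=1: 1
p=1, q=0: 1
p=1, q=1: 1
Satisfying count = 4/4.
Tautology iff count = 4: yes.

1


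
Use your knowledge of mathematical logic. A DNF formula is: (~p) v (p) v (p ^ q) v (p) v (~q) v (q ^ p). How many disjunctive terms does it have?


A DNF formula is a disjunction of terms (conjunctions).
Terms are separated by v.
Counting the disjuncts: 6 terms.

6


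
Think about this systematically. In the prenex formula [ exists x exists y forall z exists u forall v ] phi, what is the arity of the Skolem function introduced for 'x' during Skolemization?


Quantifier prefix: exists x exists y forall z exists u forall v
'x' is existentially quantified at position 1.
No universal quantifiers precede it.
Skolem function arity = 0 (a Skolem constant)

0


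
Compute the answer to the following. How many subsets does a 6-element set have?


The power set of a set with n elements has 2^n elements.
|P(S)| = 2^6 = 64

64


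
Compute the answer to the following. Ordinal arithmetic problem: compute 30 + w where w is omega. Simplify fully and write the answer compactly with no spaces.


Compute 30 + w.
Ordinal + is associative but NOT commutative; for finite n>0, n + w = w but w + n stays w+n.
Any finite left addend is absorbed by w on the right: 30 + w = w.
Result = w

w


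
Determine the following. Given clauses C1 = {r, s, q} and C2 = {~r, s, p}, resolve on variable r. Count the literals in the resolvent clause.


Remove r from C1 and ~r from C2.
C1 remainder: {s, q}
C2 remainder: {s, p}
Union (resolvent): {p, q, s}
Resolvent has 3 literal(s).

3


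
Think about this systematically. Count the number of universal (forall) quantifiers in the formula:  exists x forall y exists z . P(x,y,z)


Quantifier prefix: exists x forall y exists z
Mark each quantifier type:
  E U E
Universal count = 1, Existential count = 2
Asked for universal (forall) quantifiers: 1

1


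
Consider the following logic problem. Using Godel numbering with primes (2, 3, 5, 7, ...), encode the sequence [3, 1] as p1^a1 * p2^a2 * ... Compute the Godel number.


Encode each element as an exponent of the corresponding prime:
  2^3 = 8
  3^1 = 3
Product = 8 * 3 = 24

24


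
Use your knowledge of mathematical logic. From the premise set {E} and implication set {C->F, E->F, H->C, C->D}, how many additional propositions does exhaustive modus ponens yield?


Initial facts: {E}
Apply modus ponens to closure:
  E and E->F  =>  F
Final known: {E, F}
New propositions: {F}
Count = 1

1


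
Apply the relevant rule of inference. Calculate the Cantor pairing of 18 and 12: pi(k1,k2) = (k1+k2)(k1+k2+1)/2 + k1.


k1 + k2 = 30
(k1+k2)(k1+k2+1)/2 = 30 * 31 / 2 = 465
pi = 465 + 18 = 483

483


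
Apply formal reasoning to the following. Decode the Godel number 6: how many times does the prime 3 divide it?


Factorize 6 by dividing by 3 repeatedly.
Division steps: 3 divides 6 exactly 1 time(s).
Exponent of 3 = 1

1


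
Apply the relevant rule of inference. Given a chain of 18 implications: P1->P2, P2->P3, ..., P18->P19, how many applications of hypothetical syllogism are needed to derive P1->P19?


With 18 implications in a chain connecting 19 propositions:
P1->P2, P2->P3, ..., P18->P19
Steps needed = (number of implications) - 1 = 18 - 1 = 17

17


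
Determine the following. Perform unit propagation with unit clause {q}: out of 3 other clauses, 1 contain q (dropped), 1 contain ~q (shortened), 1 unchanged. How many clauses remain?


Satisfied (removed): 1
Shortened (remain): 1
Unchanged (remain): 1
Remaining = 1 + 1 = 2

2


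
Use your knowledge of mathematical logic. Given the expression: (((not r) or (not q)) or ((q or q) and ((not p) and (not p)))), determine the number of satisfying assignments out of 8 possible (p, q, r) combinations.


Check all 8 assignments:
p=0, q=0, r=0: 1
p=0, q=0, r=1: 1
p=0, q=1, r=0: 1
p=0, q=1, r=1: 1
p=1, q=0, r=0: 1
p=1, q=0, r=1: 1
p=1, q=1, r=0: 1
p=1, q=1, r=1: 0
Count of True = 7

7


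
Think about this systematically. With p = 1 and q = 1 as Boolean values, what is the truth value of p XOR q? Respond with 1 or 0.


p = 1, q = 1
Operation: p XOR q
Evaluate: 1 XOR 1 = 0

0


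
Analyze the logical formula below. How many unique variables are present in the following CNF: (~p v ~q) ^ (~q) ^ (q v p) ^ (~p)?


Identify each variable that appears in the formula.
Variables found: p, q
Count = 2

2


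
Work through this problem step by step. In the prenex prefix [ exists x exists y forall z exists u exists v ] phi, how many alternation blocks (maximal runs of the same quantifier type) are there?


Quantifier-type sequence: E E A E E  (A=forall, E=exists)
Group into maximal same-type runs:
  Ex2 | Ax1 | Ex2
Number of blocks = 3

3


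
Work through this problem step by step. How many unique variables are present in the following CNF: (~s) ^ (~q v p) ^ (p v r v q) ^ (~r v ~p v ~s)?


Identify each variable that appears in the formula.
Variables found: p, q, r, s
Count = 4

4


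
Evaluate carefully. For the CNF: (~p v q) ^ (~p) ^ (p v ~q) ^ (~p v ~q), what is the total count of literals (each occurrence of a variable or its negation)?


Counting literals in each clause:
Clause 1: 2 literal(s)
Clause 2: 1 literal(s)
Clause 3: 2 literal(s)
Clause 4: 2 literal(s)
Total = 7

7


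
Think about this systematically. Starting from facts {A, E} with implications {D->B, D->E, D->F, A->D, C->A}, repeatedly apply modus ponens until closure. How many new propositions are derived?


Initial facts: {A, E}
Apply modus ponens to closure:
  A and A->D  =>  D
  D and D->B  =>  B
  D and D->F  =>  F
Final known: {A, B, D, E, F}
New propositions: {B, D, F}
Count = 3

3


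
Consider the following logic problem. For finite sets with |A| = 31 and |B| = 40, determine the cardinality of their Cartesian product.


The Cartesian product A x B contains all ordered pairs (a, b).
|A x B| = |A| * |B| = 31 * 40 = 1240

1240


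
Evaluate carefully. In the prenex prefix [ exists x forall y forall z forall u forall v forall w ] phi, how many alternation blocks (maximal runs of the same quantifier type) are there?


Quantifier-type sequence: E A A A A A  (A=forall, E=exists)
Group into maximal same-type runs:
  Ex1 | Ax5
Number of blocks = 2

2


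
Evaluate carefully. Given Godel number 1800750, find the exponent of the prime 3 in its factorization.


Factorize 1800750 by dividing by 3 repeatedly.
Division steps: 3 divides 1800750 exactly 1 time(s).
Exponent of 3 = 1

1


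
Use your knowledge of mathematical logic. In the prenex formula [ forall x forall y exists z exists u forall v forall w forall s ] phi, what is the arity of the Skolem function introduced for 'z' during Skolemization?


Quantifier prefix: forall x forall y exists z exists u forall v forall w forall s
'z' is existentially quantified at position 3.
Universal variables preceding it: x, y
Skolem function arity = 2

2


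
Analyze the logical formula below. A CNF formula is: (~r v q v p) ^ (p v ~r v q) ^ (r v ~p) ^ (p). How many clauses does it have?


A CNF formula is a conjunction of clauses.
Clauses are separated by ^.
Counting the conjuncts: 4 clauses.

4


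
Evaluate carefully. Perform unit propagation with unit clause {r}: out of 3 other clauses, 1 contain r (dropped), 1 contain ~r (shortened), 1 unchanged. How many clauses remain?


Satisfied (removed): 1
Shortened (remain): 1
Unchanged (remain): 1
Remaining = 1 + 1 = 2

2


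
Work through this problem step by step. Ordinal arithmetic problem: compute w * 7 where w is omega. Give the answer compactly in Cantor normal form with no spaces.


Compute w * 7.
Ordinal * is associative and left-distributive over +, but NOT commutative; for finite n>1, n*w = w but w*n stays w*n.
w * 7 means 7 copies of w concatenated: w*7.
Result = w*7

w*7


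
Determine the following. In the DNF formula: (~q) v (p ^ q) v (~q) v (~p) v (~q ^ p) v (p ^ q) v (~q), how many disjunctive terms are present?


A DNF formula is a disjunction of terms (conjunctions).
Terms are separated by v.
Counting the disjuncts: 7 terms.

7


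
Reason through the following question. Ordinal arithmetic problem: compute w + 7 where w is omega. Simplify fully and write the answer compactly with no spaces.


Compute w + 7.
Ordinal + is associative but NOT commutative; for finite n>0, n + w = w but w + n stays w+n.
w + 7 is already in normal form (a successor ordinal beyond w).
Result = w+7

w+7


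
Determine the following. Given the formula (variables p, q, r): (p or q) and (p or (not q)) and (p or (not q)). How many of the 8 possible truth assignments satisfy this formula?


Evaluate all 8 assignments for p, q, r:
p=0, q=0, r=0: 0
p=0, q=0, r=1: 0
p=0, q=1, r=0: 0
p=0, q=1, r=1: 0
p=1, q=0, r=0: 1
p=1, q=0, r=1: 1
p=1, q=1, r=0: 1
p=1, q=1, r=1: 1
Satisfying count = 4

4


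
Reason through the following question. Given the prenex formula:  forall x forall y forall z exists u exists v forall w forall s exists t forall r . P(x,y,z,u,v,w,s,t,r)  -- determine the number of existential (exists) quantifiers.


Quantifier prefix: forall x forall y forall z exists u exists v forall w forall s exists t forall r
Mark each quantifier type:
  U U U E E U U E U
Universal count = 6, Existential count = 3
Asked for existential (exists) quantifiers: 3

3


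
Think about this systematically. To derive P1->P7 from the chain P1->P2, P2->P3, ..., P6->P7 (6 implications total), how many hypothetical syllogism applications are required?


With 6 implications in a chain connecting 7 propositions:
P1->P2, P2->P3, ..., P6->P7
Steps needed = (number of implications) - 1 = 6 - 1 = 5

5


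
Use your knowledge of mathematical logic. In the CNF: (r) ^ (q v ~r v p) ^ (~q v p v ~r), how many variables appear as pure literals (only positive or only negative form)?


Check each variable for pure literal status:
p: pure positive
q: mixed (not pure)
r: mixed (not pure)
Pure literal count = 1

1


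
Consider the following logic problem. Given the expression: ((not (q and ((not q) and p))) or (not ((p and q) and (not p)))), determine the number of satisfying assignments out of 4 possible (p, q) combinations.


Check all 4 assignments:
p=0, q=0: 1
p=0, q=1: 1
p=1, q=0: 1
p=1, q=1: 1
Count of True = 4

4


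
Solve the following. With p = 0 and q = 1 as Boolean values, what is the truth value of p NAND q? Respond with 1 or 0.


p = 0, q = 1
Operation: p NAND q
Evaluate: 0 NAND 1 = 1

1


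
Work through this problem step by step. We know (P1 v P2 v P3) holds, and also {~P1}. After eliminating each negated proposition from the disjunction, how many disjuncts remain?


Original disjuncts (3): P1, P2, P3
Negated (eliminate): ~P1
Remaining disjuncts: P2, P3
Count = 3 - 1 = 2

2


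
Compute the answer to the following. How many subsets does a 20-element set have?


The power set of a set with n elements has 2^n elements.
|P(S)| = 2^20 = 1048576

1048576


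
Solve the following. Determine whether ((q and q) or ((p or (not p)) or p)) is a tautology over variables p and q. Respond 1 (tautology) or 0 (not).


Check all 4 assignments:
p=0, q=0: 1
p=0, q=1: 1
p=1, q=0: 1
p=1, q=1: 1
Satisfying count = 4/4.
Tautology iff count = 4: yes.

1


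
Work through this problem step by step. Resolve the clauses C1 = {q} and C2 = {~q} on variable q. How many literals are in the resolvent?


Remove q from C1 and ~q from C2.
C1 remainder: {}
C2 remainder: {}
Union (resolvent): {} (empty clause)
Resolvent has 0 literal(s).

0


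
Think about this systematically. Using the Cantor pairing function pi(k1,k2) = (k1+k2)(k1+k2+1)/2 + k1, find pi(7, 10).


k1 + k2 = 17
(k1+k2)(k1+k2+1)/2 = 17 * 18 / 2 = 153
pi = 153 + 7 = 160

160


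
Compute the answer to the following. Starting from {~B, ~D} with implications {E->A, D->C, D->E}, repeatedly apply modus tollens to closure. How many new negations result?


Initial negated facts: {~B, ~D}
Apply modus tollens to closure:
  (no implication fires)
Final negated: {~B, ~D}
New negations: {(none)}
Count = 0

0


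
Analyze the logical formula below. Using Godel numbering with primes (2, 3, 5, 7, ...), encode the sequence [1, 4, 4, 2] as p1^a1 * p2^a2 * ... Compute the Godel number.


Encode each element as an exponent of the corresponding prime:
  2^1 = 2
  3^4 = 81
  5^4 = 625
  7^2 = 49
Product = 2 * 81 * 625 * 49 = 4961250

4961250


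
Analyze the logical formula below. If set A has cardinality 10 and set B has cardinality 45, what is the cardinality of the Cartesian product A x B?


The Cartesian product A x B contains all ordered pairs (a, b).
|A x B| = |A| * |B| = 10 * 45 = 450

450


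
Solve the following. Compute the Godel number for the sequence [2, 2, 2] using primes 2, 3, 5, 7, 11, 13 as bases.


Encode each element as an exponent of the corresponding prime:
  2^2 = 4
  3^2 = 9
  5^2 = 25
Product = 4 * 9 * 25 = 900

900


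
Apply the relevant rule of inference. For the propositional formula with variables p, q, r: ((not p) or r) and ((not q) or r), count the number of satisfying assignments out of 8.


Evaluate all 8 assignments for p, q, r:
p=0, q=0, r=0: 1
p=0, q=0, r=1: 1
p=0, q=1, r=0: 0
p=0, q=1, r=1: 1
p=1, q=0, r=0: 0
p=1, q=0, r=1: 1
p=1, q=1, r=0: 0
p=1, q=1, r=1: 1
Satisfying count = 5

5


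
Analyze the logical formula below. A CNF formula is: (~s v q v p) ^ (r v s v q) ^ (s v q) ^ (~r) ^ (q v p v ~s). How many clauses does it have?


A CNF formula is a conjunction of clauses.
Clauses are separated by ^.
Counting the conjuncts: 5 clauses.

5


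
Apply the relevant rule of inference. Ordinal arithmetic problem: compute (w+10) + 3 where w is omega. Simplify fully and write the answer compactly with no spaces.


Compute (w+10) + 3.
Ordinal + is associative but NOT commutative; for finite n>0, n + w = w but w + n stays w+n.
By associativity: (w+10) + 3 = w + (10+3) = w+13.
Result = w+13

w+13


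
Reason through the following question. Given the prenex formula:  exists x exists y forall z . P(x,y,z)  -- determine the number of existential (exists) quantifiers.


Quantifier prefix: exists x exists y forall z
Mark each quantifier type:
  E E U
Universal count = 1, Existential count = 2
Asked for existential (exists) quantifiers: 2

2


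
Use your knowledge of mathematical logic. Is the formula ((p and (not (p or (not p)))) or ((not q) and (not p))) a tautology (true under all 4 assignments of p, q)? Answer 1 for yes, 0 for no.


Check all 4 assignments:
p=0, q=0: 1
p=0, q=1: 0
p=1, q=0: 0
p=1, q=1: 0
Satisfying count = 1/4.
Tautology iff count = 4: no.

0


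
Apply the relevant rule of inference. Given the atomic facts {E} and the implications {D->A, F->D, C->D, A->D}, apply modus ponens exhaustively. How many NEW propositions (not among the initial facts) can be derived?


Initial facts: {E}
Apply modus ponens to closure:
  (no implication fires)
Final known: {E}
New propositions: {(none)}
Count = 0

0


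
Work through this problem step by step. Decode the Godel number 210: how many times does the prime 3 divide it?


Factorize 210 by dividing by 3 repeatedly.
Division steps: 3 divides 210 exactly 1 time(s).
Exponent of 3 = 1

1


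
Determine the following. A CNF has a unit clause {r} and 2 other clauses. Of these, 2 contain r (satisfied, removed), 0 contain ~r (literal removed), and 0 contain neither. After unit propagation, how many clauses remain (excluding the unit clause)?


Satisfied (removed): 2
Shortened (remain): 0
Unchanged (remain): 0
Remaining = 0 + 0 = 0

0


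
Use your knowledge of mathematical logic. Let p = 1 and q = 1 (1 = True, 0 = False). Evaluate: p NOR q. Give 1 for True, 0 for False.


p = 1, q = 1
Operation: p NOR q
Evaluate: 1 NOR 1 = 0

0


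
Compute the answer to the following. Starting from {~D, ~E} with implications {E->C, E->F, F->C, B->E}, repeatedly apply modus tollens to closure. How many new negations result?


Initial negated facts: {~D, ~E}
Apply modus tollens to closure:
  ~E and B->E  =>  ~B
Final negated: {~B, ~D, ~E}
New negations: {~B}
Count = 1

1


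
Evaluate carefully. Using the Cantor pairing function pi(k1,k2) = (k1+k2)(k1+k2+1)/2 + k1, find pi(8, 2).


k1 + k2 = 10
(k1+k2)(k1+k2+1)/2 = 10 * 11 / 2 = 55
pi = 55 + 8 = 63

63


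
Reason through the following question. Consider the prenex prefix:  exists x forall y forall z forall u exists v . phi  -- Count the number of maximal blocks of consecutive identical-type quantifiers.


Quantifier-type sequence: E A A A E  (A=forall, E=exists)
Group into maximal same-type runs:
  Ex1 | Ax3 | Ex1
Number of blocks = 3

3


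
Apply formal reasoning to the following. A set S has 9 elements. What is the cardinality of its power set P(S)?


The power set of a set with n elements has 2^n elements.
|P(S)| = 2^9 = 512

512


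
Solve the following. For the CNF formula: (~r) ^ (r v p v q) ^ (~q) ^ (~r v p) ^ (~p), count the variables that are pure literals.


Check each variable for pure literal status:
p: mixed (not pure)
q: mixed (not pure)
r: mixed (not pure)
Pure literal count = 0

0


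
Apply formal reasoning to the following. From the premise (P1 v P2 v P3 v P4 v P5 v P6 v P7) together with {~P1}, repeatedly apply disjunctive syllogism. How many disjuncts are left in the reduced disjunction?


Original disjuncts (7): P1, P2, P3, P4, P5, P6, P7
Negated (eliminate): ~P1
Remaining disjuncts: P2, P3, P4, P5, P6, P7
Count = 7 - 1 = 6

6


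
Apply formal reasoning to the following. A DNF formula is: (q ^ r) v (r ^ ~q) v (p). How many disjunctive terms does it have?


A DNF formula is a disjunction of terms (conjunctions).
Terms are separated by v.
Counting the disjuncts: 3 terms.

3


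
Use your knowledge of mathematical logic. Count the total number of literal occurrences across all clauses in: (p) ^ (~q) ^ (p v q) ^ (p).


Counting literals in each clause:
Clause 1: 1 literal(s)
Clause 2: 1 literal(s)
Clause 3: 2 literal(s)
Clause 4: 1 literal(s)
Total = 5

5


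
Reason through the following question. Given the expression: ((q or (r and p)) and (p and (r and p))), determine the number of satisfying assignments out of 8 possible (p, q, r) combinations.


Check all 8 assignments:
p=0, q=0, r=0: 0
p=0, q=0, r=1: 0
p=0, q=1, r=0: 0
p=0, q=1, r=1: 0
p=1, q=0, r=0: 0
p=1, q=0, r=1: 1
p=1, q=1, r=0: 0
p=1, q=1, r=1: 1
Count of True = 2

2


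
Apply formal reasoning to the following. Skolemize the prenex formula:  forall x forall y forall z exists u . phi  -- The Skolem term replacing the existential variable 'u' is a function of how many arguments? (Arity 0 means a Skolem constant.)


Quantifier prefix: forall x forall y forall z exists u
'u' is existentially quantified at position 4.
Universal variables preceding it: x, y, z
Skolem function arity = 3

3


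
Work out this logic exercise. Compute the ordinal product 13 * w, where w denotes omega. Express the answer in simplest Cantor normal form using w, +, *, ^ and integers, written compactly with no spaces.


Compute 13 * w.
Ordinal * is associative and left-distributive over +, but NOT commutative; for finite n>1, n*w = w but w*n stays w*n.
For finite n>0, n * w = sup{n*k : k<w} = w. So 13 * w = w.
Result = w

w


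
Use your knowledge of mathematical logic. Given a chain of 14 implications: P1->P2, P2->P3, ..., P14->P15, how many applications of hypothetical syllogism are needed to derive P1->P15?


With 14 implications in a chain connecting 15 propositions:
P1->P2, P2->P3, ..., P14->P15
Steps needed = (number of implications) - 1 = 14 - 1 = 13

13


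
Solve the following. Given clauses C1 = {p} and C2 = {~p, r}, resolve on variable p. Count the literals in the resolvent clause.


Remove p from C1 and ~p from C2.
C1 remainder: {}
C2 remainder: {r}
Union (resolvent): {r}
Resolvent has 1 literal(s).

1


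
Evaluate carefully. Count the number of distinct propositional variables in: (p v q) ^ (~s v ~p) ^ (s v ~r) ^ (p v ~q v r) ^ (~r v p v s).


Identify each variable that appears in the formula.
Variables found: p, q, r, s
Count = 4

4


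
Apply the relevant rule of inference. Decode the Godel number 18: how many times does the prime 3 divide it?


Factorize 18 by dividing by 3 repeatedly.
Division steps: 3 divides 18 exactly 2 time(s).
Exponent of 3 = 2

2


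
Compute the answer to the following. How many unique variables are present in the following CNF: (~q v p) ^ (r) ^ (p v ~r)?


Identify each variable that appears in the formula.
Variables found: p, q, r
Count = 3

3


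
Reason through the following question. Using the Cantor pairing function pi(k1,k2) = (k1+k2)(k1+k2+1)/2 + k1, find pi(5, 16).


k1 + k2 = 21
(k1+k2)(k1+k2+1)/2 = 21 * 22 / 2 = 231
pi = 231 + 5 = 236

236


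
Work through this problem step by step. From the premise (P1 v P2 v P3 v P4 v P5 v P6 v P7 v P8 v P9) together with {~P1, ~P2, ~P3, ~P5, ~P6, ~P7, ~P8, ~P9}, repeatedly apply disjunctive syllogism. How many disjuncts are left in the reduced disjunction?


Original disjuncts (9): P1, P2, P3, P4, P5, P6, P7, P8, P9
Negated (eliminate): ~P1, ~P2, ~P3, ~P5, ~P6, ~P7, ~P8, ~P9
Remaining disjuncts: P4
Count = 9 - 8 = 1

1


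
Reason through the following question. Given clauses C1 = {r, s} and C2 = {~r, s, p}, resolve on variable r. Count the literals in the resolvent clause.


Remove r from C1 and ~r from C2.
C1 remainder: {s}
C2 remainder: {s, p}
Union (resolvent): {p, s}
Resolvent has 2 literal(s).

2


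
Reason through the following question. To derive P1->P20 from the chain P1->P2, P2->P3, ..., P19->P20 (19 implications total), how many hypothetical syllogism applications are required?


With 19 implications in a chain connecting 20 propositions:
P1->P2, P2->P3, ..., P19->P20
Steps needed = (number of implications) - 1 = 19 - 1 = 18

18


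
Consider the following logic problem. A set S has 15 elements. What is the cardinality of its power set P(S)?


The power set of a set with n elements has 2^n elements.
|P(S)| = 2^15 = 32768

32768


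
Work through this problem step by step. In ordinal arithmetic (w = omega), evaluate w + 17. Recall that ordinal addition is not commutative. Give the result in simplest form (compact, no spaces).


Compute w + 17.
Ordinal + is associative but NOT commutative; for finite n>0, n + w = w but w + n stays w+n.
w + 17 is already in normal form (a successor ordinal beyond w).
Result = w+17

w+17


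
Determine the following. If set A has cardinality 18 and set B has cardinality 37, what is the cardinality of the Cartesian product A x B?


The Cartesian product A x B contains all ordered pairs (a, b).
|A x B| = |A| * |B| = 18 * 37 = 666

666


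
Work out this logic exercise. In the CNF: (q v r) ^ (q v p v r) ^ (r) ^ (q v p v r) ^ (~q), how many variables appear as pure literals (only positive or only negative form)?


Check each variable for pure literal status:
p: pure positive
q: mixed (not pure)
r: pure positive
Pure literal count = 2

2


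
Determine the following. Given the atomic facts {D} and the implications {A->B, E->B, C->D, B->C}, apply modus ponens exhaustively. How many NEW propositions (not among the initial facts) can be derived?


Initial facts: {D}
Apply modus ponens to closure:
  (no implication fires)
Final known: {D}
New propositions: {(none)}
Count = 0

0


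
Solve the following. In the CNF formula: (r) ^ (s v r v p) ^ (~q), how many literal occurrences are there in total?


Counting literals in each clause:
Clause 1: 1 literal(s)
Clause 2: 3 literal(s)
Clause 3: 1 literal(s)
Total = 5

5


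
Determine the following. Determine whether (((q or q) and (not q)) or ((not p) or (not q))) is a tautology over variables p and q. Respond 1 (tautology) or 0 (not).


Check all 4 assignments:
p=0, q=0: 1
p=0, q=1: 1
p=1, q=0: 1
p=1, q=1: 0
Satisfying count = 3/4.
Tautology iff count = 4: no.

0


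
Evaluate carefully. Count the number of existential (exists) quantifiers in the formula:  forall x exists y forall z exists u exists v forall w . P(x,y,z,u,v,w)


Quantifier prefix: forall x exists y forall z exists u exists v forall w
Mark each quantifier type:
  U E U E E U
Universal count = 3, Existential count = 3
Asked for existential (exists) quantifiers: 3

3


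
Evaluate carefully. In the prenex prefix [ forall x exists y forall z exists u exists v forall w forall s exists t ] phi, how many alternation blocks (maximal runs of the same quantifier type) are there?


Quantifier-type sequence: A E A E E A A E  (A=forall, E=exists)
Group into maximal same-type runs:
  Ax1 | Ex1 | Ax1 | Ex2 | Ax2 | Ex1
Number of blocks = 6

6


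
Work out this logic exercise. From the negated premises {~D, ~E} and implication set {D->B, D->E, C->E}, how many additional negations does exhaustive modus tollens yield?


Initial negated facts: {~D, ~E}
Apply modus tollens to closure:
  ~E and C->E  =>  ~C
Final negated: {~C, ~D, ~E}
New negations: {~C}
Count = 1

1


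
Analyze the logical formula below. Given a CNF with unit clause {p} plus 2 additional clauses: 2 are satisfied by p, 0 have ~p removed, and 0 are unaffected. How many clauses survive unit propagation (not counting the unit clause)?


Satisfied (removed): 2
Shortened (remain): 0
Unchanged (remain): 0
Remaining = 0 + 0 = 0

0


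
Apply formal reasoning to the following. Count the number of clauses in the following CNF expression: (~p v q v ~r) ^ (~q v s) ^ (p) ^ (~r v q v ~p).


A CNF formula is a conjunction of clauses.
Clauses are separated by ^.
Counting the conjuncts: 4 clauses.

4


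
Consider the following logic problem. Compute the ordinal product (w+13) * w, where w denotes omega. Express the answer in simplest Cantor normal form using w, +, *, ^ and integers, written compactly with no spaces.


Compute (w+13) * w.
Ordinal * is associative and left-distributive over +, but NOT commutative; for finite n>1, n*w = w but w*n stays w*n.
(w+13) * w = sup{(w+13)*k : k<w} = sup{w*k+13} = w^2 (the +13 tail is absorbed in the limit).
Result = w^2

w^2


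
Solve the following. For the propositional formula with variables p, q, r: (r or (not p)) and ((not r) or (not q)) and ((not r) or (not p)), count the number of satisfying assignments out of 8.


Evaluate all 8 assignments for p, q, r:
p=0, q=0, r=0: 1
p=0, q=0, r=1: 1
p=0, q=1, r=0: 1
p=0, q=1, r=1: 0
p=1, q=0, r=0: 0
p=1, q=0, r=1: 0
p=1, q=1, r=0: 0
p=1, q=1, r=1: 0
Satisfying count = 3

3


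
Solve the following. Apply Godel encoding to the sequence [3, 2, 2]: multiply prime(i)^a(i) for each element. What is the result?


Encode each element as an exponent of the corresponding prime:
  2^3 = 8
  3^2 = 9
  5^2 = 25
Product = 8 * 9 * 25 = 1800

1800


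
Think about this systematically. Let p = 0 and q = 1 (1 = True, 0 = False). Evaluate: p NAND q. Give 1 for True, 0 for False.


p = 0, q = 1
Operation: p NAND q
Evaluate: 0 NAND 1 = 1

1


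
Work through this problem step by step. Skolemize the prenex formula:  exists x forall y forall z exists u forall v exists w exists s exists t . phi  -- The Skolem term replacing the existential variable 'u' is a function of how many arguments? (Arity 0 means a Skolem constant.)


Quantifier prefix: exists x forall y forall z exists u forall v exists w exists s exists t
'u' is existentially quantified at position 4.
Universal variables preceding it: y, z
Skolem function arity = 2

2


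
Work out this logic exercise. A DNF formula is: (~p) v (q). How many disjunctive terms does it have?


A DNF formula is a disjunction of terms (conjunctions).
Terms are separated by v.
Counting the disjuncts: 2 terms.

2


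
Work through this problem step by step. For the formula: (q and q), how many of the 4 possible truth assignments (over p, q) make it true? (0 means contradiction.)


Check all 4 assignments:
p=0, q=0: 0
p=0, q=1: 1
p=1, q=0: 0
p=1, q=1: 1
Count of True = 2

2


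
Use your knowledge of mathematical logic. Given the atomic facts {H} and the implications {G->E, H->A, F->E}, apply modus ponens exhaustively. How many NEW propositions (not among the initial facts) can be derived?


Initial facts: {H}
Apply modus ponens to closure:
  H and H->A  =>  A
Final known: {A, H}
New propositions: {A}
Count = 1

1


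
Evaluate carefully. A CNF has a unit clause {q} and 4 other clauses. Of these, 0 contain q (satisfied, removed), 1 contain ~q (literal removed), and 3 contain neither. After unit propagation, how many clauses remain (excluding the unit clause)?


Satisfied (removed): 0
Shortened (remain): 1
Unchanged (remain): 3
Remaining = 1 + 3 = 4

4


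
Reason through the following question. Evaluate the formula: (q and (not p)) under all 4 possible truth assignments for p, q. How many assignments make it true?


Check all 4 assignments:
p=0, q=0: 0
p=0, q=1: 1
p=1, q=0: 0
p=1, q=1: 0
Count of True = 1

1


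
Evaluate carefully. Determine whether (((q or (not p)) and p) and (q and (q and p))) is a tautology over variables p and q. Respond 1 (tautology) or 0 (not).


Check all 4 assignments:
p=0, q=0: 0
p=0, q=1: 0
p=1, q=0: 0
p=1, q=1: 1
Satisfying count = 1/4.
Tautology iff count = 4: no.

0


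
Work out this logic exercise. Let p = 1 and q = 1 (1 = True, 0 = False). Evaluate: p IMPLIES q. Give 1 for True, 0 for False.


p = 1, q = 1
Operation: p IMPLIES q
Evaluate: 1 IMPLIES 1 = 1

1


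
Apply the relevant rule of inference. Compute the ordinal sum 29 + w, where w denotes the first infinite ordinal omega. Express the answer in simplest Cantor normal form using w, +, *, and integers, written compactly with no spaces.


Compute 29 + w.
Ordinal + is associative but NOT commutative; for finite n>0, n + w = w but w + n stays w+n.
Any finite left addend is absorbed by w on the right: 29 + w = w.
Result = w

w


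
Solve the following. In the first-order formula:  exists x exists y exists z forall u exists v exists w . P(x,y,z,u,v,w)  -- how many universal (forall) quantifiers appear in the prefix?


Quantifier prefix: exists x exists y exists z forall u exists v exists w
Mark each quantifier type:
  E E E U E E
Universal count = 1, Existential count = 5
Asked for universal (forall) quantifiers: 1

1


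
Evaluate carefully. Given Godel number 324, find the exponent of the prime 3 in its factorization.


Factorize 324 by dividing by 3 repeatedly.
Division steps: 3 divides 324 exactly 4 time(s).
Exponent of 3 = 4

4


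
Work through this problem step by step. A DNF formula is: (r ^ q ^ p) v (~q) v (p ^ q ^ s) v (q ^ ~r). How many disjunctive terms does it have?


A DNF formula is a disjunction of terms (conjunctions).
Terms are separated by v.
Counting the disjuncts: 4 terms.

4


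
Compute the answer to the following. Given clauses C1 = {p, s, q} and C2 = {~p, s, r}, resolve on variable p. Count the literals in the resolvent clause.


Remove p from C1 and ~p from C2.
C1 remainder: {s, q}
C2 remainder: {s, r}
Union (resolvent): {q, r, s}
Resolvent has 3 literal(s).

3


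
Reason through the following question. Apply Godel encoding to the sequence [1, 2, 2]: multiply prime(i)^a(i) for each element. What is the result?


Encode each element as an exponent of the corresponding prime:
  2^1 = 2
  3^2 = 9
  5^2 = 25
Product = 2 * 9 * 25 = 450

450


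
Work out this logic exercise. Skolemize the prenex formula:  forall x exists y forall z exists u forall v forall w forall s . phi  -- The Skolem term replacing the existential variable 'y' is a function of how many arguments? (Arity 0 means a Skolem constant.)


Quantifier prefix: forall x exists y forall z exists u forall v forall w forall s
'y' is existentially quantified at position 2.
Universal variables preceding it: x
Skolem function arity = 1

1


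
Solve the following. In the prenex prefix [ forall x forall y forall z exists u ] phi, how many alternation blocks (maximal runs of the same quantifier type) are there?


Quantifier-type sequence: A A A E  (A=forall, E=exists)
Group into maximal same-type runs:
  Ax3 | Ex1
Number of blocks = 2

2


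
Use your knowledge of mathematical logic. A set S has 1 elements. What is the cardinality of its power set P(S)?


The power set of a set with n elements has 2^n elements.
|P(S)| = 2^1 = 2

2


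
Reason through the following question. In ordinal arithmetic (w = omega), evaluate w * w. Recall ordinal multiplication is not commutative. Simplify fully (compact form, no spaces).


Compute w * w.
Ordinal * is associative and left-distributive over +, but NOT commutative; for finite n>1, n*w = w but w*n stays w*n.
w * w = w^2 by definition.
Result = w^2

w^2


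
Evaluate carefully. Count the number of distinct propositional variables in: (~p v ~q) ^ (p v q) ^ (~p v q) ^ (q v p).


Identify each variable that appears in the formula.
Variables found: p, q
Count = 2

2


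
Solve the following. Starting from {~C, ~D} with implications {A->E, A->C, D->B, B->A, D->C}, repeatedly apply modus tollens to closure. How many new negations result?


Initial negated facts: {~C, ~D}
Apply modus tollens to closure:
  ~C and A->C  =>  ~A
  ~A and B->A  =>  ~B
Final negated: {~A, ~B, ~C, ~D}
New negations: {~A, ~B}
Count = 2

2


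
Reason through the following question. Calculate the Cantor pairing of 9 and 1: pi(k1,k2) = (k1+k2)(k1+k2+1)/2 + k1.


k1 + k2 = 10
(k1+k2)(k1+k2+1)/2 = 10 * 11 / 2 = 55
pi = 55 + 9 = 64

64


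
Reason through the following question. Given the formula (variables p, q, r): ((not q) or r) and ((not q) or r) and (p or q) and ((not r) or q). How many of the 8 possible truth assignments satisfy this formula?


Evaluate all 8 assignments for p, q, r:
p=0, q=0, r=0: 0
p=0, q=0, r=1: 0
p=0, q=1, r=0: 0
p=0, q=1, r=1: 1
p=1, q=0, r=0: 1
p=1, q=0, r=1: 0
p=1, q=1, r=0: 0
p=1, q=1, r=1: 1
Satisfying count = 3

3


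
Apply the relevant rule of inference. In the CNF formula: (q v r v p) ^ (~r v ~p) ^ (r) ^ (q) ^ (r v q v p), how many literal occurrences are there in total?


Counting literals in each clause:
Clause 1: 3 literal(s)
Clause 2: 2 literal(s)
Clause 3: 1 literal(s)
Clause 4: 1 literal(s)
Clause 5: 3 literal(s)
Total = 10

10


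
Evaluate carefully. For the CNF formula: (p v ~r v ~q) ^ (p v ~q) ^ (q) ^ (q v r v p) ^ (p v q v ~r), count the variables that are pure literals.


Check each variable for pure literal status:
p: pure positive
q: mixed (not pure)
r: mixed (not pure)
Pure literal count = 1

1


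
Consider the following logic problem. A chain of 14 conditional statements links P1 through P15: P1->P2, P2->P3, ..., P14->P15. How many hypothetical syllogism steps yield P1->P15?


With 14 implications in a chain connecting 15 propositions:
P1->P2, P2->P3, ..., P14->P15
Steps needed = (number of implications) - 1 = 14 - 1 = 13

13


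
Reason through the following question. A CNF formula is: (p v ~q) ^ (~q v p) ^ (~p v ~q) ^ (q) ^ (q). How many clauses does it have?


A CNF formula is a conjunction of clauses.
Clauses are separated by ^.
Counting the conjuncts: 5 clauses.

5


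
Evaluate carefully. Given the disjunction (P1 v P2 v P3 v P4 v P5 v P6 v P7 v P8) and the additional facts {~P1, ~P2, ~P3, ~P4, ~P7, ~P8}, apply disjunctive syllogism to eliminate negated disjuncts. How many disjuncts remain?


Original disjuncts (8): P1, P2, P3, P4, P5, P6, P7, P8
Negated (eliminate): ~P1, ~P2, ~P3, ~P4, ~P7, ~P8
Remaining disjuncts: P5, P6
Count = 8 - 6 = 2

2


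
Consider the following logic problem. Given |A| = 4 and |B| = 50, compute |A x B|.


The Cartesian product A x B contains all ordered pairs (a, b).
|A x B| = |A| * |B| = 4 * 50 = 200

200


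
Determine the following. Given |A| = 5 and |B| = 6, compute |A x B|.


The Cartesian product A x B contains all ordered pairs (a, b).
|A x B| = |A| * |B| = 5 * 6 = 30

30


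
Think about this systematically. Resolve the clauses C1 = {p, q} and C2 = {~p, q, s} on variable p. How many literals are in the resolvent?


Remove p from C1 and ~p from C2.
C1 remainder: {q}
C2 remainder: {q, s}
Union (resolvent): {q, s}
Resolvent has 2 literal(s).

2


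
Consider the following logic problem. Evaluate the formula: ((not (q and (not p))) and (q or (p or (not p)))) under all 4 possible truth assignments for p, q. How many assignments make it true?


Check all 4 assignments:
p=0, q=0: 1
p=0, q=1: 0
p=1, q=0: 1
p=1, q=1: 1
Count of True = 3

3


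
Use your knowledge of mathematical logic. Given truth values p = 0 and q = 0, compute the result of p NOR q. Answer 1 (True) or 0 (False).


p = 0, q = 0
Operation: p NOR q
Evaluate: 0 NOR 0 = 1

1


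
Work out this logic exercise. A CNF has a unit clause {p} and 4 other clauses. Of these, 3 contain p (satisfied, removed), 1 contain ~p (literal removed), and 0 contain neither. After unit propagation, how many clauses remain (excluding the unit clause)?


Satisfied (removed): 3
Shortened (remain): 1
Unchanged (remain): 0
Remaining = 1 + 0 = 1

1


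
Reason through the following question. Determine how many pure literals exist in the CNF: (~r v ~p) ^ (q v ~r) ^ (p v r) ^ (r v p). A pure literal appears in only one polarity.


Check each variable for pure literal status:
p: mixed (not pure)
q: pure positive
r: mixed (not pure)
Pure literal count = 1

1


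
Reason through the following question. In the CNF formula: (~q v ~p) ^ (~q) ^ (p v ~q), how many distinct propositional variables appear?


Identify each variable that appears in the formula.
Variables found: p, q
Count = 2

2


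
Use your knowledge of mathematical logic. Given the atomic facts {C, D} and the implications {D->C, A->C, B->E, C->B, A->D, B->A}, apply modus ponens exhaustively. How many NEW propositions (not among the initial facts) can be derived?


Initial facts: {C, D}
Apply modus ponens to closure:
  C and C->B  =>  B
  B and B->A  =>  A
  B and B->E  =>  E
Final known: {A, B, C, D, E}
New propositions: {A, B, E}
Count = 3

3


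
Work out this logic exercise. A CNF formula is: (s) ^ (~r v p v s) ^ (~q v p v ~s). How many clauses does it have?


A CNF formula is a conjunction of clauses.
Clauses are separated by ^.
Counting the conjuncts: 3 clauses.

3


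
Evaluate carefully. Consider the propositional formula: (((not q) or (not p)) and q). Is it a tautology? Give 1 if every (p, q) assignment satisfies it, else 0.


Check all 4 assignments:
p=0, q=0: 0
p=0, q=1: 1
p=1, q=0: 0
p=1, q=1: 0
Satisfying count = 1/4.
Tautology iff count = 4: no.

0


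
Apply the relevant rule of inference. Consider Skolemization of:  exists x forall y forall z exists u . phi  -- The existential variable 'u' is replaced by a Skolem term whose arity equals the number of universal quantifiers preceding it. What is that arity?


Quantifier prefix: exists x forall y forall z exists u
'u' is existentially quantified at position 4.
Universal variables preceding it: y, z
Skolem function arity = 2

2


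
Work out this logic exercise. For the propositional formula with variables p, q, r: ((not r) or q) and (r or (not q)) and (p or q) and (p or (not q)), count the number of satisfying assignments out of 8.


Evaluate all 8 assignments for p, q, r:
p=0, q=0, r=0: 0
p=0, q=0, r=1: 0
p=0, q=1, r=0: 0
p=0, q=1, r=1: 0
p=1, q=0, r=0: 1
p=1, q=0, r=1: 0
p=1, q=1, r=0: 0
p=1, q=1, r=1: 1
Satisfying count = 2

2
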